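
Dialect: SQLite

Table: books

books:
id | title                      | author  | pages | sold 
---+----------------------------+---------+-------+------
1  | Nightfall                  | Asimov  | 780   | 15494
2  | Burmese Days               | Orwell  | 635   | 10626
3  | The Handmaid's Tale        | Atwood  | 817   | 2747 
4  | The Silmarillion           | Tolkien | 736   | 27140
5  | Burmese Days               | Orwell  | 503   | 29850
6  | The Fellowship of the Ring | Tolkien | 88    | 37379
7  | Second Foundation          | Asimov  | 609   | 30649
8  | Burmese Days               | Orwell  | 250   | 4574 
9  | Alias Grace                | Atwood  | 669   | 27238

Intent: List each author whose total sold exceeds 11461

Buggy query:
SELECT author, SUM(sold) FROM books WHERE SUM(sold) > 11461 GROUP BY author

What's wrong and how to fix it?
Bug: Aggregate functions cannot appear in a WHERE clause

Fix: Use HAVING (which filters groups after aggregation) instead of WHERE

Corrected query:
SELECT author, SUM(sold) FROM books GROUP BY author HAVING SUM(sold) > 11461

Result:
author  | SUM(sold)
--------+----------
Asimov  | 46143    
Atwood  | 29985    
Orwell  | 45050    
Tolkien | 64519    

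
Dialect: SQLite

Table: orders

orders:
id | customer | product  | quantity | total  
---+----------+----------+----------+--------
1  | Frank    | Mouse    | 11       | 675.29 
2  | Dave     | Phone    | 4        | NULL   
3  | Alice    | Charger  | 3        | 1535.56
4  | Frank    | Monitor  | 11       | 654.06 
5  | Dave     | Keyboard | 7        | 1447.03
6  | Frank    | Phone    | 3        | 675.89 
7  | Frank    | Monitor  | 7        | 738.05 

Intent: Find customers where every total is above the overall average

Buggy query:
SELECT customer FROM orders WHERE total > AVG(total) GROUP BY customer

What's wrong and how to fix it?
Bug: AVG() is an aggregate; it can't sit directly in WHERE

Fix: Use a subquery for AVG and a HAVING MIN(...) filter so the condition holds for every row in the group

Corrected query:
SELECT customer FROM orders GROUP BY customer HAVING MIN(total) > (SELECT AVG(total) FROM orders)

Result:
customer
--------
Alice   
Dave    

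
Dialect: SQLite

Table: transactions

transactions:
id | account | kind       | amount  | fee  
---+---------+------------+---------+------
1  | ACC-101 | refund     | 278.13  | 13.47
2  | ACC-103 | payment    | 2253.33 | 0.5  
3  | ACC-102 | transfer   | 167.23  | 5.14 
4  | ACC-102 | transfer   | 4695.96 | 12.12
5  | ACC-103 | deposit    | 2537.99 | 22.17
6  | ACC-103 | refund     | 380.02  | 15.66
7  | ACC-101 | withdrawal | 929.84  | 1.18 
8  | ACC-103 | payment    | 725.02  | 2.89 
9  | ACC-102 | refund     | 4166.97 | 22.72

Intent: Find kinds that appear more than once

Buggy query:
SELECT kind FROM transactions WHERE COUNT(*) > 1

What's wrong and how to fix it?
Bug: COUNT(*) is an aggregate and cannot be used in WHERE

Fix: Group first, then use HAVING for the count condition

Corrected query:
SELECT kind FROM transactions GROUP BY kind HAVING COUNT(*) > 1

Result:
kind    
--------
payment 
refund  
transfer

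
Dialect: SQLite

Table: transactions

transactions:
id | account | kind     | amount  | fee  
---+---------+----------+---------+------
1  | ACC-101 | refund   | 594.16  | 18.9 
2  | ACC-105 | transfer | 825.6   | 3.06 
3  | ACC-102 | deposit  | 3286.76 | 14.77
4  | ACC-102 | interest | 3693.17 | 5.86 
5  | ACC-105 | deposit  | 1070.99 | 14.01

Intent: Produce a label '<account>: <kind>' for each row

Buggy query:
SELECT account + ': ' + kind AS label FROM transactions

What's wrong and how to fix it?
Bug: '+' is numeric addition; on text columns SQLite converts them to 0 instead of concatenating

Fix: Use the || operator for string concatenation

Corrected query:
SELECT account || ': ' || kind AS label FROM transactions

Result:
label            
-----------------
ACC-101: refund  
ACC-105: transfer
ACC-102: deposit 
ACC-102: interest
ACC-105: deposit 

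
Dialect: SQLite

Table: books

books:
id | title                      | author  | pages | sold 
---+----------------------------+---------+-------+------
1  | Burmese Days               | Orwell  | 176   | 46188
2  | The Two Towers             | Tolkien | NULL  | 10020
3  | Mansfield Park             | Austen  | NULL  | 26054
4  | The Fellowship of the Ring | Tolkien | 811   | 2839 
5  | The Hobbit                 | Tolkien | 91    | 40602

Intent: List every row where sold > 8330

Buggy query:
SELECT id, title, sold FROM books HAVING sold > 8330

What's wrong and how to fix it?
Bug: HAVING filters the output of aggregation, but this query has no GROUP BY and no aggregate functions, so SQLite rejects it (HAVING clause on a non-aggregate query); the condition here is per row

Fix: Replace HAVING with WHERE since the condition applies to individual rows

Corrected query:
SELECT id, title, sold FROM books WHERE sold > 8330

Result:
id | title          | sold 
---+----------------+------
1  | Burmese Days   | 46188
2  | The Two Towers | 10020
3  | Mansfield Park | 26054
5  | The Hobbit     | 40602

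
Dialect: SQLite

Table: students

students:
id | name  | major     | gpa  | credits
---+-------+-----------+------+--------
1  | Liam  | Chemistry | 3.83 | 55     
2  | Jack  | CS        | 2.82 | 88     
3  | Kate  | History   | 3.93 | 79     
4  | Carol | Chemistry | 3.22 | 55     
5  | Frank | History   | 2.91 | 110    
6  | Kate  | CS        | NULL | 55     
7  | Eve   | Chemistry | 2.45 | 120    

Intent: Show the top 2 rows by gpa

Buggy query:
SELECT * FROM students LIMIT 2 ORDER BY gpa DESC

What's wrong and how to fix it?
Bug: ORDER BY cannot follow LIMIT; LIMIT is the final clause

Fix: Sort with ORDER BY, then apply LIMIT

Corrected query:
SELECT * FROM students ORDER BY gpa DESC LIMIT 2

Result:
id | name | major     | gpa  | credits
---+------+-----------+------+--------
3  | Kate | History   | 3.93 | 79     
1  | Liam | Chemistry | 3.83 | 55     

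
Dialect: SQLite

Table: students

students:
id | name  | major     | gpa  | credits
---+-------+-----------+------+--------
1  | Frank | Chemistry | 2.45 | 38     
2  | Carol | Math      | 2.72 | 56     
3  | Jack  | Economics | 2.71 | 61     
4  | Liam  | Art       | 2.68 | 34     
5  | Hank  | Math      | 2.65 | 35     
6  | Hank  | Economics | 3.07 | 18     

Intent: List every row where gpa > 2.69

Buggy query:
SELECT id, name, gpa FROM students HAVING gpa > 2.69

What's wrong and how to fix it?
Bug: HAVING filters the output of aggregation, but this query has no GROUP BY and no aggregate functions, so SQLite rejects it (HAVING clause on a non-aggregate query); the condition here is per row

Fix: Replace HAVING with WHERE since the condition applies to individual rows

Corrected query:
SELECT id, name, gpa FROM students WHERE gpa > 2.69

Result:
id | name  | gpa 
---+-------+-----
2  | Carol | 2.72
3  | Jack  | 2.71
6  | Hank  | 3.07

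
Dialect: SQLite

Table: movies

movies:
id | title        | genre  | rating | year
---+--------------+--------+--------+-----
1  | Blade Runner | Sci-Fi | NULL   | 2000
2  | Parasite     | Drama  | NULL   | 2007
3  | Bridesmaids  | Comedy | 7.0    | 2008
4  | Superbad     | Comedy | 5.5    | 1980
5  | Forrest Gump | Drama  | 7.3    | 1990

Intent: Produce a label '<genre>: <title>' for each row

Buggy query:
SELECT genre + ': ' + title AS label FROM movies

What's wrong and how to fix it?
Bug: SQLite uses || for string concatenation; + coerces text to numbers (yielding 0)

Fix: Use the || operator for string concatenation

Corrected query:
SELECT genre || ': ' || title AS label FROM movies

Result:
label               
--------------------
Sci-Fi: Blade Runner
Drama: Parasite     
Comedy: Bridesmaids 
Comedy: Superbad    
Drama: Forrest Gump 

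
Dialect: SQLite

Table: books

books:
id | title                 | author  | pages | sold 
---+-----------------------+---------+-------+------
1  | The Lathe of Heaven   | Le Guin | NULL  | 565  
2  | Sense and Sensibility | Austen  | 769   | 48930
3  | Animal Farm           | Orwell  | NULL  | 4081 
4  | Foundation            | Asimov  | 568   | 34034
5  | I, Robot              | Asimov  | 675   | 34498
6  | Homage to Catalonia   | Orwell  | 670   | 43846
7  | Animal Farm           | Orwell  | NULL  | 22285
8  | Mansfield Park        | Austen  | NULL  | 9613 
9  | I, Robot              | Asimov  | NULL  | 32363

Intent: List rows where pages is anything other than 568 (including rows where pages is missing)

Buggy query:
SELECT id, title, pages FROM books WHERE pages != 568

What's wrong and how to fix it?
Bug: Inequality against NULL is unknown, not true; rows with NULL are dropped

Fix: Add an explicit OR pages IS NULL to include the missing-value rows

Corrected query:
SELECT id, title, pages FROM books WHERE pages != 568 OR pages IS NULL

Result:
id | title                 | pages
---+-----------------------+------
1  | The Lathe of Heaven   | NULL 
2  | Sense and Sensibility | 769  
3  | Animal Farm           | NULL 
5  | I, Robot              | 675  
6  | Homage to Catalonia   | 670  
7  | Animal Farm           | NULL 
8  | Mansfield Park        | NULL 
9  | I, Robot              | NULL 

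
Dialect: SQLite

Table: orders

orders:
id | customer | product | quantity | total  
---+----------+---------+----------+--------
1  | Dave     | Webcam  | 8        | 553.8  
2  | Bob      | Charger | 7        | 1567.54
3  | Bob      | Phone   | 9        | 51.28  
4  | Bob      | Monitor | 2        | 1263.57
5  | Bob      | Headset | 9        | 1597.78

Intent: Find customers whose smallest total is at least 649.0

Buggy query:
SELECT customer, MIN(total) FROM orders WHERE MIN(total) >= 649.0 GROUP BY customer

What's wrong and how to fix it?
Bug: Aggregates like MIN are computed per group after WHERE runs

Fix: Use HAVING for the per-group MIN condition

Corrected query:
SELECT customer, MIN(total) FROM orders GROUP BY customer HAVING MIN(total) >= 649.0

Result:
(no rows)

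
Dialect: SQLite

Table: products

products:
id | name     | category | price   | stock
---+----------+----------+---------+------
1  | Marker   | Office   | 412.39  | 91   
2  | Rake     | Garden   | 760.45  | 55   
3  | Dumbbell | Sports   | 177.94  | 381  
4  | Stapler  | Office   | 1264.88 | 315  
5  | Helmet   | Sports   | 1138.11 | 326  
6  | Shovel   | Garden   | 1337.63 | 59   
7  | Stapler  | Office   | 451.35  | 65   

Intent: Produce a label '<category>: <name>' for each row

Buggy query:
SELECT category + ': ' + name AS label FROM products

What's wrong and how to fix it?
Bug: SQLite uses || for string concatenation; + coerces text to numbers (yielding 0)

Fix: Replace + with || to concatenate text

Corrected query:
SELECT category || ': ' || name AS label FROM products

Result:
label           
----------------
Office: Marker  
Garden: Rake    
Sports: Dumbbell
Office: Stapler 
Sports: Helmet  
Garden: Shovel  
Office: Stapler 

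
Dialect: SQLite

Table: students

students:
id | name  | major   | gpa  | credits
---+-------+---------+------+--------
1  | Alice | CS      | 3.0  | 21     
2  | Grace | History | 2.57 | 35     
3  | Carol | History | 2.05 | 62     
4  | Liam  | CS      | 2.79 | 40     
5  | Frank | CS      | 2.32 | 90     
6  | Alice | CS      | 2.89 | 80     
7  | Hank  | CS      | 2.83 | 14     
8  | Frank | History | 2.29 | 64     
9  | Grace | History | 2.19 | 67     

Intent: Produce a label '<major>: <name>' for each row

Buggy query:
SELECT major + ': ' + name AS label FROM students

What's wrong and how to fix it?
Bug: '+' is numeric addition; on text columns SQLite converts them to 0 instead of concatenating

Fix: Replace + with || to concatenate text

Corrected query:
SELECT major || ': ' || name AS label FROM students

Result:
label         
--------------
CS: Alice     
History: Grace
History: Carol
CS: Liam      
CS: Frank     
CS: Alice     
CS: Hank      
History: Frank
History: Grace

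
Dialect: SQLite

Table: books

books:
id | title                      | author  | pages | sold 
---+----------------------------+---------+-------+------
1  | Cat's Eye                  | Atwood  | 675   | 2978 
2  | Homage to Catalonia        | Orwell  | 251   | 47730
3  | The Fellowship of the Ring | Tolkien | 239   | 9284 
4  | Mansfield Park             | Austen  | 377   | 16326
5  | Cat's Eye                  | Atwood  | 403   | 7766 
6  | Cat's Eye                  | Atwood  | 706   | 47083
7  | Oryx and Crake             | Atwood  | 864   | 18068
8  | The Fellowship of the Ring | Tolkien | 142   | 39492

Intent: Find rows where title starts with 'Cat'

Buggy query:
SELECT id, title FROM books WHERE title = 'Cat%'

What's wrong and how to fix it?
Bug: '=' compares the literal string including the % character; pattern matching needs LIKE

Fix: Replace '=' with LIKE so 'Cat%' is treated as a pattern

Corrected query:
SELECT id, title FROM books WHERE title LIKE 'Cat%'

Result:
id | title    
---+----------
1  | Cat's Eye
5  | Cat's Eye
6  | Cat's Eye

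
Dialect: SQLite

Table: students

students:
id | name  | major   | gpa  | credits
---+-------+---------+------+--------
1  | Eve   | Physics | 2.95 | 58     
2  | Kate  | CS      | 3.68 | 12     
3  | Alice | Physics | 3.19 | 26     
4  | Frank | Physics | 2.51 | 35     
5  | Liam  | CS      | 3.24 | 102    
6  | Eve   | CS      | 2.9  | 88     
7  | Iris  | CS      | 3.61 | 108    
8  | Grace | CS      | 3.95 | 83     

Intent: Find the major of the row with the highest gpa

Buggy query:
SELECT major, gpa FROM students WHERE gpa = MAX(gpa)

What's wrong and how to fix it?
Bug: MAX(gpa) is an aggregate and cannot be used directly in WHERE

Fix: Use a subquery: WHERE gpa = (SELECT MAX(gpa) FROM students)

Corrected query:
SELECT major, gpa FROM students WHERE gpa = (SELECT MAX(gpa) FROM students)

Result:
major | gpa 
------+-----
CS    | 3.95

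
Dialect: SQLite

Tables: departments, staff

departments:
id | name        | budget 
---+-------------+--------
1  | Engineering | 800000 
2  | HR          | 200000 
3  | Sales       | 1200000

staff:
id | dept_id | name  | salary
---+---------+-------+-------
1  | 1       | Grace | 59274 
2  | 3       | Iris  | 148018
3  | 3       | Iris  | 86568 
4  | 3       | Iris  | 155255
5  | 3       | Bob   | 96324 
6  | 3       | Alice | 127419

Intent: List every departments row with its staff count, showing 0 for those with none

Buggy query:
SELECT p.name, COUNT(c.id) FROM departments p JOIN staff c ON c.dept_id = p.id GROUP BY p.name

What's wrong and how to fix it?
Bug: An inner join excludes parents with zero children

Fix: Switch to LEFT JOIN to retain unmatched parent rows

Corrected query:
SELECT p.name, COUNT(c.id) FROM departments p LEFT JOIN staff c ON c.dept_id = p.id GROUP BY p.name

Result:
name        | COUNT(c.id)
------------+------------
Engineering | 1          
HR          | 0          
Sales       | 5          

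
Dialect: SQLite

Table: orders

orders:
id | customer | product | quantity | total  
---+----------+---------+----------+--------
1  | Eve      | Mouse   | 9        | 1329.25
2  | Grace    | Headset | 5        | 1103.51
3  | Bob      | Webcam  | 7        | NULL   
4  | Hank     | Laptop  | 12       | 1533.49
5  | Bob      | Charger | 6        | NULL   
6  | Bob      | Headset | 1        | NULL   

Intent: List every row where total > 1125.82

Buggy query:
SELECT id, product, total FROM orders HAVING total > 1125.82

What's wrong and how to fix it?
Bug: HAVING filters the output of aggregation, but this query has no GROUP BY and no aggregate functions, so SQLite rejects it (HAVING clause on a non-aggregate query); the condition here is per row

Fix: Replace HAVING with WHERE since the condition applies to individual rows

Corrected query:
SELECT id, product, total FROM orders WHERE total > 1125.82

Result:
id | product | total  
---+---------+--------
1  | Mouse   | 1329.25
4  | Laptop  | 1533.49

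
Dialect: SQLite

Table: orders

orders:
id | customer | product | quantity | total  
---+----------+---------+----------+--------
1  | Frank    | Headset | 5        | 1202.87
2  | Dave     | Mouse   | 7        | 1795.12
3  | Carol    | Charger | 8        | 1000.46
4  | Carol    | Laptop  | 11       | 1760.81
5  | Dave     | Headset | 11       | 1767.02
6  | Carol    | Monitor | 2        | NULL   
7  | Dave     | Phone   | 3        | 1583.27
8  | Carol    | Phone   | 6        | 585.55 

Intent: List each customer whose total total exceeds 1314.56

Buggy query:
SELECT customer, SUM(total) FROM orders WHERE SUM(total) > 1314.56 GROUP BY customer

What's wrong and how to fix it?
Bug: WHERE runs before GROUP BY, so aggregates aren't available there

Fix: Use HAVING (which filters groups after aggregation) instead of WHERE

Corrected query:
SELECT customer, SUM(total) FROM orders GROUP BY customer HAVING SUM(total) > 1314.56

Result:
customer | SUM(total)
---------+-----------
Carol    | 3346.82   
Dave     | 5145.41   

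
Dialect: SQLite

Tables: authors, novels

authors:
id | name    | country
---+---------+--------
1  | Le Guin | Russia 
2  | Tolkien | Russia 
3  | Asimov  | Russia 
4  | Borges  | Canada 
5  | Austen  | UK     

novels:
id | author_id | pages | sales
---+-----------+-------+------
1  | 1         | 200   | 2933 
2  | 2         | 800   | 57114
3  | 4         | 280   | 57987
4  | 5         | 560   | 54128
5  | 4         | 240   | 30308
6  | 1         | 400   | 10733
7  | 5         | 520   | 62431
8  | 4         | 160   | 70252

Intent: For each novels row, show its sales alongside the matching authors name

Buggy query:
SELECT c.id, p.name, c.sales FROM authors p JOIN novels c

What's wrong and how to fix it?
Bug: Missing join condition: each novels row is matched to all authors rows instead of just its own

Fix: Add ON c.author_id = p.id to the JOIN

Corrected query:
SELECT c.id, p.name, c.sales FROM authors p JOIN novels c ON c.author_id = p.id

Result:
id | name    | sales
---+---------+------
1  | Le Guin | 2933 
2  | Tolkien | 57114
3  | Borges  | 57987
4  | Austen  | 54128
5  | Borges  | 30308
6  | Le Guin | 10733
7  | Austen  | 62431
8  | Borges  | 70252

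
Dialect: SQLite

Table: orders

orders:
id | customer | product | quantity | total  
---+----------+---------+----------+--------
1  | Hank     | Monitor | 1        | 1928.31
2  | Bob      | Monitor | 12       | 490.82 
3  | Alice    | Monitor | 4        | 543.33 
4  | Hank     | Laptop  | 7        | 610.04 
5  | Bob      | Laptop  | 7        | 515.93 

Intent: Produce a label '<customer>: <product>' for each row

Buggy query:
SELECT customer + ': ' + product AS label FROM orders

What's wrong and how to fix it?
Bug: SQLite uses || for string concatenation; + coerces text to numbers (yielding 0)

Fix: Use the || operator for string concatenation

Corrected query:
SELECT customer || ': ' || product AS label FROM orders

Result:
label         
--------------
Hank: Monitor 
Bob: Monitor  
Alice: Monitor
Hank: Laptop  
Bob: Laptop   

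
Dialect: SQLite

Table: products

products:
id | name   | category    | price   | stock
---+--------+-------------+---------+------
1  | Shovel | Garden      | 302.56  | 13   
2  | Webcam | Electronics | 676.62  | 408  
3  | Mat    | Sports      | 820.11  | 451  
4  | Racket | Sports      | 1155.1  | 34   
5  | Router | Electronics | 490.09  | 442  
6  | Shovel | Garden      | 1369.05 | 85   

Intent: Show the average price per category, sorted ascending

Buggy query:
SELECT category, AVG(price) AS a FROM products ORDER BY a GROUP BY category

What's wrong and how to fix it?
Bug: ORDER BY appears before GROUP BY; SQL clause order requires GROUP BY first

Fix: Move ORDER BY to the end, after GROUP BY

Corrected query:
SELECT category, AVG(price) AS a FROM products GROUP BY category ORDER BY a

Result:
category    | a      
------------+--------
Electronics | 583.355
Garden      | 835.805
Sports      | 987.605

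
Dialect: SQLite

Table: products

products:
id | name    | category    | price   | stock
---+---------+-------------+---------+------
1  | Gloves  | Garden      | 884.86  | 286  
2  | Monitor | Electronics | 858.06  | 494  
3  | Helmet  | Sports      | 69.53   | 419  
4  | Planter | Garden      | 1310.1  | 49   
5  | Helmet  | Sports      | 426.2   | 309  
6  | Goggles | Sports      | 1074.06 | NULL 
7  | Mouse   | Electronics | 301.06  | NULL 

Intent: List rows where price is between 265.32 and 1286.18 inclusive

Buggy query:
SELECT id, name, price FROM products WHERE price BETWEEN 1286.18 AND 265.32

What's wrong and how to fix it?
Bug: BETWEEN expects the lower bound first; with 1286.18 AND 265.32 the range is empty

Fix: Write BETWEEN 265.32 AND 1286.18

Corrected query:
SELECT id, name, price FROM products WHERE price BETWEEN 265.32 AND 1286.18

Result:
id | name    | price  
---+---------+--------
1  | Gloves  | 884.86 
2  | Monitor | 858.06 
5  | Helmet  | 426.2  
6  | Goggles | 1074.06
7  | Mouse   | 301.06 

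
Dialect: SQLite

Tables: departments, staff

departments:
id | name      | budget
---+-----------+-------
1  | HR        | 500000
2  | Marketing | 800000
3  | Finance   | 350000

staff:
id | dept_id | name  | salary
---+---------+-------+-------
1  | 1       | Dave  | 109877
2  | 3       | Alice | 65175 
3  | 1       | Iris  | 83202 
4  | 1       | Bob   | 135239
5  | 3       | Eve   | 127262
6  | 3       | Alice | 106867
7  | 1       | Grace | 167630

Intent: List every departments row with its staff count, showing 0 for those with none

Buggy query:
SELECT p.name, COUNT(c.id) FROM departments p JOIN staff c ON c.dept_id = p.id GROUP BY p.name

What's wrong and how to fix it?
Bug: INNER JOIN drops departments rows that have no matching staff rows

Fix: Switch to LEFT JOIN to retain unmatched parent rows

Corrected query:
SELECT p.name, COUNT(c.id) FROM departments p LEFT JOIN staff c ON c.dept_id = p.id GROUP BY p.name

Result:
name      | COUNT(c.id)
----------+------------
Finance   | 3          
HR        | 4          
Marketing | 0          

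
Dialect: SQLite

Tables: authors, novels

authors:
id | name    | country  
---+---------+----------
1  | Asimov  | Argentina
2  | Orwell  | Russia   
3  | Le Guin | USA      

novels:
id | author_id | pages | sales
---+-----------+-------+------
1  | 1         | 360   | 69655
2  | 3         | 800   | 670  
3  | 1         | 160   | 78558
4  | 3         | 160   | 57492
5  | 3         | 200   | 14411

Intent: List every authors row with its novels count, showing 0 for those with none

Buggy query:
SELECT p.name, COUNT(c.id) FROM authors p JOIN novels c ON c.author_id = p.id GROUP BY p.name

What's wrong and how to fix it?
Bug: An inner join excludes parents with zero children

Fix: Use LEFT JOIN so parents without children still appear (COUNT(c.id) gives 0)

Corrected query:
SELECT p.name, COUNT(c.id) FROM authors p LEFT JOIN novels c ON c.author_id = p.id GROUP BY p.name

Result:
name    | COUNT(c.id)
--------+------------
Asimov  | 2          
Le Guin | 3          
Orwell  | 0          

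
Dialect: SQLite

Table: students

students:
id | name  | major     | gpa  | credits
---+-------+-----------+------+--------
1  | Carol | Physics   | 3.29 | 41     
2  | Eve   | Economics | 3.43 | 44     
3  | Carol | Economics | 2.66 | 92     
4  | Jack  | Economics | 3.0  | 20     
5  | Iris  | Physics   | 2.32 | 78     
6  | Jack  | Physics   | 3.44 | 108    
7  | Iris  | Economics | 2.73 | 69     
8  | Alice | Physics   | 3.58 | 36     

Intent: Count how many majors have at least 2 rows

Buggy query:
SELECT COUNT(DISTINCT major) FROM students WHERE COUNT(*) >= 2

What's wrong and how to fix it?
Bug: COUNT(*) cannot appear in WHERE; the per-group count doesn't exist yet

Fix: Use a subquery that GROUPs and filters with HAVING, then count its rows

Corrected query:
SELECT COUNT(*) FROM (SELECT major FROM students GROUP BY major HAVING COUNT(*) >= 2)

Result:
COUNT(*)
--------
2       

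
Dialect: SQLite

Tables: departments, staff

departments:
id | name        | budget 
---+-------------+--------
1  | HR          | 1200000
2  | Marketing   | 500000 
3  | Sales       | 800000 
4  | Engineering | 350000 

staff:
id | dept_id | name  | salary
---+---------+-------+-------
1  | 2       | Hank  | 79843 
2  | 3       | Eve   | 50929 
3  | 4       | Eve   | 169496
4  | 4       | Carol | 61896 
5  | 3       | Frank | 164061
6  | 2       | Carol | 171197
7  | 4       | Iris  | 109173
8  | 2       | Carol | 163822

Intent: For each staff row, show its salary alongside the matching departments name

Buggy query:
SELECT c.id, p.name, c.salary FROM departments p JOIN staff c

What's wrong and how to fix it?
Bug: JOIN with no ON clause produces a cartesian product; every staff row pairs with every departments row

Fix: Specify the join condition linking the foreign key to the parent id

Corrected query:
SELECT c.id, p.name, c.salary FROM departments p JOIN staff c ON c.dept_id = p.id

Result:
id | name        | salary
---+-------------+-------
1  | Marketing   | 79843 
2  | Sales       | 50929 
3  | Engineering | 169496
4  | Engineering | 61896 
5  | Sales       | 164061
6  | Marketing   | 171197
7  | Engineering | 109173
8  | Marketing   | 163822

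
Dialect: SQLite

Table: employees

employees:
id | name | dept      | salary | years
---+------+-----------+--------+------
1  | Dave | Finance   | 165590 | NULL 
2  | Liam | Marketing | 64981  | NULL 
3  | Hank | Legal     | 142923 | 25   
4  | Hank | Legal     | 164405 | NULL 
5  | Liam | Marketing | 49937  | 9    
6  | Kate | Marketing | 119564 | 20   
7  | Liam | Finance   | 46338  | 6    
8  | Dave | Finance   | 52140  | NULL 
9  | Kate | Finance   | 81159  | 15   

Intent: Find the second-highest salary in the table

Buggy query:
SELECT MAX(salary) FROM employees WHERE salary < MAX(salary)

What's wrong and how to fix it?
Bug: The inner MAX is an aggregate inside WHERE, which is not allowed

Fix: Put the inner MAX in a scalar subquery

Corrected query:
SELECT MAX(salary) FROM employees WHERE salary < (SELECT MAX(salary) FROM employees)

Result:
MAX(salary)
-----------
164405     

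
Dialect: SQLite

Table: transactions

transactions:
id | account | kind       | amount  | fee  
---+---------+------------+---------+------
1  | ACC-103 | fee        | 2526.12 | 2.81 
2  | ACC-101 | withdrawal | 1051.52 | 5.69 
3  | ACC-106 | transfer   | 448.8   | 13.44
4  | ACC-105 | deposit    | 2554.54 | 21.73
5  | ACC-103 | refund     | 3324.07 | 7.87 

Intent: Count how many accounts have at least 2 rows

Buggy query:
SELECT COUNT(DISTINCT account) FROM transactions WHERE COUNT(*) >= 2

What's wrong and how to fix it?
Bug: COUNT(*) cannot appear in WHERE; the per-group count doesn't exist yet

Fix: Use a subquery that GROUPs and filters with HAVING, then count its rows

Corrected query:
SELECT COUNT(*) FROM (SELECT account FROM transactions GROUP BY account HAVING COUNT(*) >= 2)

Result:
COUNT(*)
--------
1       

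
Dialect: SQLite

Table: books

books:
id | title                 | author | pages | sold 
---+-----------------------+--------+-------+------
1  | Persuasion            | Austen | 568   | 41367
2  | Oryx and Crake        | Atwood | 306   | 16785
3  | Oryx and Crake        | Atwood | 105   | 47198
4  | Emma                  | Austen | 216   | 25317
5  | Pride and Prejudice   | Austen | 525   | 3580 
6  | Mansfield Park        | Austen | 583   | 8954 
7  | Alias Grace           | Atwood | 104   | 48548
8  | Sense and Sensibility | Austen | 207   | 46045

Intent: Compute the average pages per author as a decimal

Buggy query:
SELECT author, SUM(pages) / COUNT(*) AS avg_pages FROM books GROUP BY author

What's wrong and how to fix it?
Bug: Both operands are integers, so '/' performs integer division and truncates

Fix: Multiply by 1.0 (or CAST to REAL) to force floating-point division

Corrected query:
SELECT author, SUM(pages) * 1.0 / COUNT(*) AS avg_pages FROM books GROUP BY author

Result:
author | avg_pages 
-------+-----------
Atwood | 171.666667
Austen | 419.8     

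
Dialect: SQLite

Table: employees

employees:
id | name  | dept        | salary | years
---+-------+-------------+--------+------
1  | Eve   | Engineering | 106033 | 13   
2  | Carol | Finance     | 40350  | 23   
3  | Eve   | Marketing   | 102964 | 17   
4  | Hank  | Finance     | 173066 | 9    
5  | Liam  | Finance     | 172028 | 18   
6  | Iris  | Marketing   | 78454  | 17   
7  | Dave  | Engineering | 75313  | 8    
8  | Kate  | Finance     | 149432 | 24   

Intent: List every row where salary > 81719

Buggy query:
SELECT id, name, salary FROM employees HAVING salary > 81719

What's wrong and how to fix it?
Bug: HAVING filters the output of aggregation, but this query has no GROUP BY and no aggregate functions, so SQLite rejects it (HAVING clause on a non-aggregate query); the condition here is per row

Fix: Replace HAVING with WHERE since the condition applies to individual rows

Corrected query:
SELECT id, name, salary FROM employees WHERE salary > 81719

Result:
id | name | salary
---+------+-------
1  | Eve  | 106033
3  | Eve  | 102964
4  | Hank | 173066
5  | Liam | 172028
8  | Kate | 149432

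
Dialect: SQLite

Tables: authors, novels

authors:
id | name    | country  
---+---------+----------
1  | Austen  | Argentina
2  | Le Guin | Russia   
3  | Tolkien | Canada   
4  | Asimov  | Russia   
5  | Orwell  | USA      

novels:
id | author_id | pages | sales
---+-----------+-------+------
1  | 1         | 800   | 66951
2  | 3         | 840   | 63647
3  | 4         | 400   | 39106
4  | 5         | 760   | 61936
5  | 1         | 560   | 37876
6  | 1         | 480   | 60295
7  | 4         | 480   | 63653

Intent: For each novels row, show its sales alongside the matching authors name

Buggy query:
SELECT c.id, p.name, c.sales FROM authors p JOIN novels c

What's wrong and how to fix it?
Bug: Missing join condition: each novels row is matched to all authors rows instead of just its own

Fix: Specify the join condition linking the foreign key to the parent id

Corrected query:
SELECT c.id, p.name, c.sales FROM authors p JOIN novels c ON c.author_id = p.id

Result:
id | name    | sales
---+---------+------
1  | Austen  | 66951
2  | Tolkien | 63647
3  | Asimov  | 39106
4  | Orwell  | 61936
5  | Austen  | 37876
6  | Austen  | 60295
7  | Asimov  | 63653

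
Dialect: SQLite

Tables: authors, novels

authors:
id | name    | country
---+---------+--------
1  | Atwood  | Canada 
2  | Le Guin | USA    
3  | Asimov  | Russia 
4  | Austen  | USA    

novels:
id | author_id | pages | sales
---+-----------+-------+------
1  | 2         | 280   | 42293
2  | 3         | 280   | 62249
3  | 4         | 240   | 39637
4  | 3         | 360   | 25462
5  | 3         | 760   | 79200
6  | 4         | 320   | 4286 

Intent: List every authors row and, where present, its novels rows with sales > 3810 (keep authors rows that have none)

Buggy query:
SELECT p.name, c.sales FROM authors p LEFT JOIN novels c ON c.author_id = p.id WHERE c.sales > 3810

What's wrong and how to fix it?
Bug: A WHERE condition on the right-hand table after LEFT JOIN drops unmatched parents

Fix: Move the right-table condition into the ON clause so unmatched parents are kept

Corrected query:
SELECT p.name, c.sales FROM authors p LEFT JOIN novels c ON c.author_id = p.id AND c.sales > 3810

Result:
name    | sales
--------+------
Atwood  | NULL 
Le Guin | 42293
Asimov  | 25462
Asimov  | 62249
Asimov  | 79200
Austen  | 4286 
Austen  | 39637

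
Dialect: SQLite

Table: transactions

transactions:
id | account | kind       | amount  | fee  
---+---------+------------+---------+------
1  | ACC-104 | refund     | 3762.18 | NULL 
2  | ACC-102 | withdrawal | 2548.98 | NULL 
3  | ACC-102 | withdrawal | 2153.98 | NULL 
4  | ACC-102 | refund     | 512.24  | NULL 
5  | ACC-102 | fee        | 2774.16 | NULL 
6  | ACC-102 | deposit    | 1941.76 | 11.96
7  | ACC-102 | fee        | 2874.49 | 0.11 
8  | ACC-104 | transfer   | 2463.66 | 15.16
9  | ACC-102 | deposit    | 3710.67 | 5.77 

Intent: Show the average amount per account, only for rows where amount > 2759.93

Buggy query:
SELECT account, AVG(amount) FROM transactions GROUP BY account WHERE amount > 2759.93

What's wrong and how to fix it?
Bug: Row-level WHERE must come before GROUP BY in the clause order

Fix: Move the WHERE clause before GROUP BY

Corrected query:
SELECT account, AVG(amount) FROM transactions WHERE amount > 2759.93 GROUP BY account

Result:
account | AVG(amount)
--------+------------
ACC-102 | 3119.773333
ACC-104 | 3762.18    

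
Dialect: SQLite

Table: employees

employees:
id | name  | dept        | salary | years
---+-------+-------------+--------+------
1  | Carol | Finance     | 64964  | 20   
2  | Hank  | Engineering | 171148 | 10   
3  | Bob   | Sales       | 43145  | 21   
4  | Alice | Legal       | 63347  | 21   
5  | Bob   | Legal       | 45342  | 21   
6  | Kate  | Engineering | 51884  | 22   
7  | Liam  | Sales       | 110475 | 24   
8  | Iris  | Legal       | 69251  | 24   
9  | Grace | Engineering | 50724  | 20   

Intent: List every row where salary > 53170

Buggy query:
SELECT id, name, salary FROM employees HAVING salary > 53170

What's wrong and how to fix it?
Bug: This is a non-aggregate query (no GROUP BY, no aggregates), so in SQLite the HAVING clause is invalid here; a row-level condition belongs in WHERE

Fix: Replace HAVING with WHERE since the condition applies to individual rows

Corrected query:
SELECT id, name, salary FROM employees WHERE salary > 53170

Result:
id | name  | salary
---+-------+-------
1  | Carol | 64964 
2  | Hank  | 171148
4  | Alice | 63347 
7  | Liam  | 110475
8  | Iris  | 69251 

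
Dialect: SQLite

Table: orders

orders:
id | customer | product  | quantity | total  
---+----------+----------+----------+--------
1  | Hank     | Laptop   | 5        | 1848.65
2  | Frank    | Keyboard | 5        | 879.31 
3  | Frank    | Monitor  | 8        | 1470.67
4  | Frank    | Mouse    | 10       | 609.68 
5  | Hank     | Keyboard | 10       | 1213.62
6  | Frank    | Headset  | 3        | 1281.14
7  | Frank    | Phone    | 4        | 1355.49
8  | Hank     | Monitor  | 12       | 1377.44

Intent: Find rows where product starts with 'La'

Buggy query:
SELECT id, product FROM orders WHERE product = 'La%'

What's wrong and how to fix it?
Bug: Wildcards only work with LIKE; '=' treats '%' as a literal character

Fix: Replace '=' with LIKE so 'La%' is treated as a pattern

Corrected query:
SELECT id, product FROM orders WHERE product LIKE 'La%'

Result:
id | product
---+--------
1  | Laptop 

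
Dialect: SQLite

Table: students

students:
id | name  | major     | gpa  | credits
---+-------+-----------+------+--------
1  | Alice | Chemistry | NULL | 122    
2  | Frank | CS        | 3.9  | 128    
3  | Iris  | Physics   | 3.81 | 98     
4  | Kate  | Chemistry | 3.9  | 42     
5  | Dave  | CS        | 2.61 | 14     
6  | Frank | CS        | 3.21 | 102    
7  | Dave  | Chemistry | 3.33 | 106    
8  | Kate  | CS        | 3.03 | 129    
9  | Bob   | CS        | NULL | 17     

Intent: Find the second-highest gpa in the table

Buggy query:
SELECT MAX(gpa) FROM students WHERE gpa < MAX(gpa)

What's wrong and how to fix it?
Bug: The inner MAX is an aggregate inside WHERE, which is not allowed

Fix: Compute the overall MAX in a subquery, then take MAX of rows below it

Corrected query:
SELECT MAX(gpa) FROM students WHERE gpa < (SELECT MAX(gpa) FROM students)

Result:
MAX(gpa)
--------
3.81    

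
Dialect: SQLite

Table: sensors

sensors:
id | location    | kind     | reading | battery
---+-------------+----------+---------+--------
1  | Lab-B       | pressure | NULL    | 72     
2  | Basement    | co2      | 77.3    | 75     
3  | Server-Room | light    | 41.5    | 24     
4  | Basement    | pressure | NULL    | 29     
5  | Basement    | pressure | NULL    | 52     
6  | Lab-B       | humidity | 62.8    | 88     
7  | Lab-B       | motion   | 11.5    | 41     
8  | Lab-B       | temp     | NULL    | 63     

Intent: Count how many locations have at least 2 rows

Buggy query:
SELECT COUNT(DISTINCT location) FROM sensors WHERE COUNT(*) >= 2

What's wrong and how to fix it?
Bug: WHERE filters individual rows, not groups, so a group-level COUNT is invalid there

Fix: Group first with HAVING COUNT(*) >= 2, then COUNT the resulting groups

Corrected query:
SELECT COUNT(*) FROM (SELECT location FROM sensors GROUP BY location HAVING COUNT(*) >= 2)

Result:
COUNT(*)
--------
2       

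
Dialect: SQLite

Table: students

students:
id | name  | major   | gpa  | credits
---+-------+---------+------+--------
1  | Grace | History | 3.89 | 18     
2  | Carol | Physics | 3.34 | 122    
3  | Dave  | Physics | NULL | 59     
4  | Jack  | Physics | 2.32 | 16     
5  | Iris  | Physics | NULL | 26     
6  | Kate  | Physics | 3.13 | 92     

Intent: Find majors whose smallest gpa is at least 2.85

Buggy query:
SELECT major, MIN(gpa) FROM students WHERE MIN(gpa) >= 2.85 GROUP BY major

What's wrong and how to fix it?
Bug: MIN() in WHERE is a misuse of aggregate

Fix: Use HAVING for the per-group MIN condition

Corrected query:
SELECT major, MIN(gpa) FROM students GROUP BY major HAVING MIN(gpa) >= 2.85

Result:
major   | MIN(gpa)
--------+---------
History | 3.89    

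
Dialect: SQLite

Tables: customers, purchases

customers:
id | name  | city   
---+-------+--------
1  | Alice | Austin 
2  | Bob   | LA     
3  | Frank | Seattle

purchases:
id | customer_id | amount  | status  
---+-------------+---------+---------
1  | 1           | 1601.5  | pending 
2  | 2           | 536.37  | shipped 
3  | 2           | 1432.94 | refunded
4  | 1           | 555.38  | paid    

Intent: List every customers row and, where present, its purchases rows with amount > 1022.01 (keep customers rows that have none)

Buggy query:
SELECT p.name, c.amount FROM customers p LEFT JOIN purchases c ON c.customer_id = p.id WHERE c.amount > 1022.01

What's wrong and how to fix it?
Bug: Filtering c.amount in WHERE discards the NULL rows produced by LEFT JOIN, turning it into an inner join

Fix: Move the right-table condition into the ON clause so unmatched parents are kept

Corrected query:
SELECT p.name, c.amount FROM customers p LEFT JOIN purchases c ON c.customer_id = p.id AND c.amount > 1022.01

Result:
name  | amount 
------+--------
Alice | 1601.5 
Bob   | 1432.94
Frank | NULL   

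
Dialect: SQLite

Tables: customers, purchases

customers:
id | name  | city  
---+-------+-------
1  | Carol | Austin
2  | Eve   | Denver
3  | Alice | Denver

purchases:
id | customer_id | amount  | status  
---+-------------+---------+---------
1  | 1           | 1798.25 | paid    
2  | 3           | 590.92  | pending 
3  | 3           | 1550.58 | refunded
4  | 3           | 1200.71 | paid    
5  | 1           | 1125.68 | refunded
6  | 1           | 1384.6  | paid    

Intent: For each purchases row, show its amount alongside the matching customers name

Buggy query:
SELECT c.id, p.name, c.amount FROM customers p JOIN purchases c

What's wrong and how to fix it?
Bug: JOIN with no ON clause produces a cartesian product; every purchases row pairs with every customers row

Fix: Specify the join condition linking the foreign key to the parent id

Corrected query:
SELECT c.id, p.name, c.amount FROM customers p JOIN purchases c ON c.customer_id = p.id

Result:
id | name  | amount 
---+-------+--------
1  | Carol | 1798.25
2  | Alice | 590.92 
3  | Alice | 1550.58
4  | Alice | 1200.71
5  | Carol | 1125.68
6  | Carol | 1384.6 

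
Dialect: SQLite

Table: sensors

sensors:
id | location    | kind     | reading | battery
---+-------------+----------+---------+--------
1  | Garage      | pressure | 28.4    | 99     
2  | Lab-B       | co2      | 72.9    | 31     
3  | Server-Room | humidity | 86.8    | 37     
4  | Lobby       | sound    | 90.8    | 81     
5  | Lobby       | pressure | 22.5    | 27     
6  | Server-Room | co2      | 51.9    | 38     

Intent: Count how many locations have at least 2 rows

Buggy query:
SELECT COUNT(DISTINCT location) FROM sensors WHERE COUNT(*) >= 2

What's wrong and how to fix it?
Bug: WHERE filters individual rows, not groups, so a group-level COUNT is invalid there

Fix: Group first with HAVING COUNT(*) >= 2, then COUNT the resulting groups

Corrected query:
SELECT COUNT(*) FROM (SELECT location FROM sensors GROUP BY location HAVING COUNT(*) >= 2)

Result:
COUNT(*)
--------
2       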